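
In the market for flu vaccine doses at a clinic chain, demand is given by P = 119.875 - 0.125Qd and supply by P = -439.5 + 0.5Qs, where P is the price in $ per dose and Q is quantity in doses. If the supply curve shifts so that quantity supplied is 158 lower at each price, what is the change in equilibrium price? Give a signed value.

In direct form, Qd = 959 - 8P and Qs = 879 + 2P.
The market clears where 959 - 8P = 879 + 2P. Rearranging, 10P = 80, hence P* = 8.
Plugging P* into demand: Q* = 959 - 8(8) = 895.
After the shift, supply is Qs = 721 + 2P.
New equilibrium: 238 = 10P, so P = 23.8 and Q = 768.6.
ΔP = 23.8 - 8 = 15.8.

ΔP = 15.8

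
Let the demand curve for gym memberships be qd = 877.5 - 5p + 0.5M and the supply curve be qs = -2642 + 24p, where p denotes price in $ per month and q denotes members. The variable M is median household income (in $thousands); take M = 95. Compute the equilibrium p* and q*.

p* = 123, q* = 310

With M = 95, demand is qd = 925 - 5p.
At equilibrium qd = qs, so 925 - 5p = -2642 + 24p; collecting terms, 3567 = 29p and p* = 123.
Plugging p* into demand: q* = 925 - 5(123) = 310.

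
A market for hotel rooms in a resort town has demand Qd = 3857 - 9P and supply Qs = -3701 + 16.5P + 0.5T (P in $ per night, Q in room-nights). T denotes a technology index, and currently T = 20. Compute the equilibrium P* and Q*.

With T = 20, supply is Qs = -3691 + 16.5P.
At equilibrium Qd = Qs, so 3857 - 9P = -3691 + 16.5P; collecting terms, 7548 = 25.5P and P* = 296.
From the demand curve, Q* = 3857 - 9(296) = 1193.

P* = 296, Q* = 1193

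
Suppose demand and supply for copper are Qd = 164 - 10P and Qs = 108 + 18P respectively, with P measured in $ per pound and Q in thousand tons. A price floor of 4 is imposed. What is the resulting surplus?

With P fixed at 4, quantity demanded is 124 and quantity supplied is 180.
Surplus = Qs - Qd = 180 - 124 = 56.

Surplus = 56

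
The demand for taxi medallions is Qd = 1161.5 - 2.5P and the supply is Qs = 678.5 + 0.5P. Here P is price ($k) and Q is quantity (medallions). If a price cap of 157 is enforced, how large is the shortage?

Shortage = 12

Evaluating both curves at the ceiling price 157 gives Qd = 769, Qs = 757.
Shortage = Qd - Qs = 769 - 757 = 12.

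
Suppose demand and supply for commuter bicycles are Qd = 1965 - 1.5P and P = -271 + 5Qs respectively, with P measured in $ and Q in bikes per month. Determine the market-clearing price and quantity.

P* = 1124, Q* = 279

Rewriting in direct form: Qs = 54.2 + 0.2P.
Set Qd = Qs: 1965 - 1.5P = 54.2 + 0.2P, so 1910.8 = 1.7P and P* = 1124.
From the demand curve, Q* = 1965 - 1.5(1124) = 279.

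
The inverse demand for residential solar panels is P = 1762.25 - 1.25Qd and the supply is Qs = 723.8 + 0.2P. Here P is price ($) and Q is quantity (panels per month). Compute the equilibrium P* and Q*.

P* = 686, Q* = 861

Inverting to quantity form: Qd = 1409.8 - 0.8P.
Equating demand and supply, 1409.8 - 0.8P = 723.8 + 0.2P gives P = 686, so P* = 686.
Substitute back: Q* = 1409.8 - 0.8(686) = 861.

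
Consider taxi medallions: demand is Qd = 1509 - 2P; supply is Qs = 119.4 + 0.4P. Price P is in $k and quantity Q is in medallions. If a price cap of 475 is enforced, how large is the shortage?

Shortage = 249.6

With P fixed at 475, quantity demanded is 559 and quantity supplied is 309.4.
Shortage = Qd - Qs = 559 - 309.4 = 249.6.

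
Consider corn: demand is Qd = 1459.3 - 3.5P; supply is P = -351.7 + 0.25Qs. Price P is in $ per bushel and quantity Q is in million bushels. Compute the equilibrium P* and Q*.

Rewriting in direct form: Qs = 1406.8 + 4P.
Equating demand and supply, 1459.3 - 3.5P = 1406.8 + 4P gives 7.5P = 52.5, so P* = 7.
Then Q* = 1459.3 - 3.5(7) = 1434.8.

P* = 7, Q* = 1434.8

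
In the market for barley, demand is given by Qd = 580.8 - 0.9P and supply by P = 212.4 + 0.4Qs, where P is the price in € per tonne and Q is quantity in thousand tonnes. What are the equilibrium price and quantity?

P* = 327, Q* = 286.5

Inverting to quantity form: Qs = -531 + 2.5P.
At equilibrium Qd = Qs, so 580.8 - 0.9P = -531 + 2.5P; collecting terms, 1111.8 = 3.4P and P* = 327.
Then Q* = 580.8 - 0.9(327) = 286.5.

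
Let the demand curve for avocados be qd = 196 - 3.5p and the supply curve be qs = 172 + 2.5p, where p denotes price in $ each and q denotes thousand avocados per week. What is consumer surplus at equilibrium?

Consumer surplus = 4732

At equilibrium qd = qs, so 196 - 3.5p = 172 + 2.5p; collecting terms, 24 = 6p and p* = 4.
From the demand curve, q* = 196 - 3.5(4) = 182.
Demand choke price (qd = 0): p = 196/3.5 = 56. Consumer surplus = ½ × (56 - 4) × 182 = 4732.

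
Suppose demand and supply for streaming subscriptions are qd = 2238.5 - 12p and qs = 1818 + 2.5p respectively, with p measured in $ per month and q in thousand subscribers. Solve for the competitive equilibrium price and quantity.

Equating demand and supply, 2238.5 - 12p = 1818 + 2.5p gives 14.5p = 420.5, so p* = 29.
Substitute back: q* = 2238.5 - 12(29) = 1890.5.

p* = 29, q* = 1890.5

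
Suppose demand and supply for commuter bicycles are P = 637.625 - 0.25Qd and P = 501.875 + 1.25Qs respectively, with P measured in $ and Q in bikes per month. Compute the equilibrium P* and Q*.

Inverting to quantity form: Qd = 2550.5 - 4P and Qs = -401.5 + 0.8P.
At equilibrium Qd = Qs, so 2550.5 - 4P = -401.5 + 0.8P; collecting terms, 2952 = 4.8P and P* = 615.
Plugging P* into demand: Q* = 2550.5 - 4(615) = 90.5.

P* = 615, Q* = 90.5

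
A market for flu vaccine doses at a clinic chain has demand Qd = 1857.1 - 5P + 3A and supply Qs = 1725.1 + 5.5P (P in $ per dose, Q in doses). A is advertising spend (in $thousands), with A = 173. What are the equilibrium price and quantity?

P* = 62, Q* = 2066.1

With A = 173, demand is Qd = 2376.1 - 5P.
Set Qd = Qs: 2376.1 - 5P = 1725.1 + 5.5P, so 651 = 10.5P and P* = 62.
From the demand curve, Q* = 2376.1 - 5(62) = 2066.1.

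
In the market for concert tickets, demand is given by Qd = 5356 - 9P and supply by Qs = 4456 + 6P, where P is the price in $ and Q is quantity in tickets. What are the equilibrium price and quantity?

P* = 60, Q* = 4816

Set Qd = Qs: 5356 - 9P = 4456 + 6P, so 900 = 15P and P* = 60.
Substitute back: Q* = 5356 - 9(60) = 4816.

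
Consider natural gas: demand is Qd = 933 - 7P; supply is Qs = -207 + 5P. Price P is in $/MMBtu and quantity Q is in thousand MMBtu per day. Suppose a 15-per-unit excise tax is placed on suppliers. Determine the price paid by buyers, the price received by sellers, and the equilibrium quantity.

With a tax of 15 on suppliers, they supply based on the net price P_s = P_b - 15, so Qs = -282 + 5P_b.
Set Qd = Qs: 933 - 7P_b = -282 + 5P_b, so 1215 = 12P_b and P_b = 101.25.
Then P_s = 101.25 - 15 = 86.25 and Q = 933 - 7(101.25) = 224.25.

P_b = 101.25, P_s = 86.25, Q = 224.25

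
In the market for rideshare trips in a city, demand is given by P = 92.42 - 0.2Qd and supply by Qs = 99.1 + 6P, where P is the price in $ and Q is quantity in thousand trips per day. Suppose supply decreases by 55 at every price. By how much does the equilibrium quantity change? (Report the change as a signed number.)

Rewriting in direct form: Qd = 462.1 - 5P.
Set Qd = Qs: 462.1 - 5P = 99.1 + 6P, so 363 = 11P and P* = 33.
Substitute back: Q* = 462.1 - 5(33) = 297.1.
After the shift, supply is Qs = 44.1 + 6P.
The new intersection has 418 = 11P, i.e. P = 38, Q = 272.1.
ΔQ = 272.1 - 297.1 = -25.

ΔQ = -25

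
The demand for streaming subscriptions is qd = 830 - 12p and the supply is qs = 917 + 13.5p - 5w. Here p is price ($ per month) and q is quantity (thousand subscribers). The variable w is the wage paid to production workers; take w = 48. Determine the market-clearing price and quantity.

p* = 6, q* = 758

With w = 48, supply is qs = 677 + 13.5p.
At equilibrium qd = qs, so 830 - 12p = 677 + 13.5p; collecting terms, 153 = 25.5p and p* = 6.
From the demand curve, q* = 830 - 12(6) = 758.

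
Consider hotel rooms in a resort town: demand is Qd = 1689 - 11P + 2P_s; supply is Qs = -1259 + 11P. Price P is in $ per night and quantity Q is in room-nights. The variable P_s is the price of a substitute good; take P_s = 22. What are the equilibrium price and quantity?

With P_s = 22, demand is Qd = 1733 - 11P.
Equating demand and supply, 1733 - 11P = -1259 + 11P gives 22P = 2992, so P* = 136.
Plugging P* into demand: Q* = 1733 - 11(136) = 237.

P* = 136, Q* = 237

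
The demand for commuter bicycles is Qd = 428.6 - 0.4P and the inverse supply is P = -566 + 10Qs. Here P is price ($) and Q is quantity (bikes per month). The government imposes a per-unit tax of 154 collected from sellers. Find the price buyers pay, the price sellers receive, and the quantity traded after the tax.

P_b = 774.8, P_s = 620.8, Q = 118.68

In direct form, Qs = 56.6 + 0.1P.
Sellers keep P_s = P_b - 154 per unit, so supply in terms of the buyer price is Qs = 41.2 + 0.1P_b.
Set Qd = Qs: 428.6 - 0.4P_b = 41.2 + 0.1P_b, so 387.4 = 0.5P_b and P_b = 774.8.
So P_s = 620.8 and the quantity traded is Q = 428.6 - 0.4(774.8) = 118.68.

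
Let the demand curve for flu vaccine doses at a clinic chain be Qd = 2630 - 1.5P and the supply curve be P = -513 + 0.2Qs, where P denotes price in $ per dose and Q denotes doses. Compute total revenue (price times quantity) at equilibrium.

Rewriting in direct form: Qs = 2565 + 5P.
Equating demand and supply, 2630 - 1.5P = 2565 + 5P gives 6.5P = 65, so P* = 10.
Plugging P* into demand: Q* = 2630 - 1.5(10) = 2615.
Total revenue = P* × Q* = 10 × 2615 = 26150.

Total revenue = 26150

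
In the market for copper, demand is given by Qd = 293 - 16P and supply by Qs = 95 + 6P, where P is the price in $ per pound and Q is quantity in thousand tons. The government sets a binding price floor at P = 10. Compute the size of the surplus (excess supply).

Surplus = 22

Evaluating both curves at the floor price 10 gives Qd = 133, Qs = 155.
Surplus = Qs - Qd = 155 - 133 = 22.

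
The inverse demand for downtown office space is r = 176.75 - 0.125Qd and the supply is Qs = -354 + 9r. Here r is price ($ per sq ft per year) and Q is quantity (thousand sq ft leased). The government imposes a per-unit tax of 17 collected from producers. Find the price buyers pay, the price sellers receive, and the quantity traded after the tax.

r_b = 113, r_s = 96, Q = 510

Solving each curve for Q: Qd = 1414 - 8r.
The tax drives a wedge r_b - r_s = 17. Substituting r_s = r_b - 17 into supply: Qs = -507 + 9r_b.
Set Qd = Qs: 1414 - 8r_b = -507 + 9r_b, so 1921 = 17r_b and r_b = 113.
Then r_s = 113 - 17 = 96 and Q = 1414 - 8(113) = 510.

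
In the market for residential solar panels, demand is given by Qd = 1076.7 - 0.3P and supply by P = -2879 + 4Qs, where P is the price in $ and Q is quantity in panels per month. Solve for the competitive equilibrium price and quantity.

P* = 649, Q* = 882

In direct form, Qs = 719.75 + 0.25P.
The market clears where 1076.7 - 0.3P = 719.75 + 0.25P. Rearranging, 0.55P = 356.95, hence P* = 649.
From the demand curve, Q* = 1076.7 - 0.3(649) = 882.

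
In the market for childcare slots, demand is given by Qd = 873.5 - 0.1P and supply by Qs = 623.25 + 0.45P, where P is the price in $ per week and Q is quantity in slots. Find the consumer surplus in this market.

At equilibrium Qd = Qs, so 873.5 - 0.1P = 623.25 + 0.45P; collecting terms, 250.25 = 0.55P and P* = 455.
Then Q* = 873.5 - 0.1(455) = 828.
Demand choke price (Qd = 0): P = 873.5/0.1 = 8735. Consumer surplus = ½ × (8735 - 455) × 828 = 3427920.

Consumer surplus = 3427920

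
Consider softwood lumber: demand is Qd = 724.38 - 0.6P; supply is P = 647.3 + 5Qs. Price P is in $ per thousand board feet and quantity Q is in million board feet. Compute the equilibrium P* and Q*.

P* = 1067.3, Q* = 84

Solving each curve for Q: Qs = -129.46 + 0.2P.
Equating demand and supply, 724.38 - 0.6P = -129.46 + 0.2P gives 0.8P = 853.84, so P* = 1067.3.
Substitute back: Q* = 724.38 - 0.6(1067.3) = 84.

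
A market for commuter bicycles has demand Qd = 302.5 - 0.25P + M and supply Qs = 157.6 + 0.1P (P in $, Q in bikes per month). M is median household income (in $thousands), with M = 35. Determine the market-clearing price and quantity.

With M = 35, demand is Qd = 337.5 - 0.25P.
Set Qd = Qs: 337.5 - 0.25P = 157.6 + 0.1P, so 179.9 = 0.35P and P* = 514.
Substitute back: Q* = 337.5 - 0.25(514) = 209.

P* = 514, Q* = 209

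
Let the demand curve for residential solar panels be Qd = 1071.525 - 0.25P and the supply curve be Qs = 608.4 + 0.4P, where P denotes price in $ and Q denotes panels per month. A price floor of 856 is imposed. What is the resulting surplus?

Surplus = 93.275

Evaluating both curves at the floor price 856 gives Qd = 857.525, Qs = 950.8.
Surplus = Qs - Qd = 950.8 - 857.525 = 93.275.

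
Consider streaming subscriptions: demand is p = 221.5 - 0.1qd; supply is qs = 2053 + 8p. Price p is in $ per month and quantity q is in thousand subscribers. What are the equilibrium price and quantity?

p* = 9, q* = 2125

Solving each curve for q: qd = 2215 - 10p.
Equating demand and supply, 2215 - 10p = 2053 + 8p gives 18p = 162, so p* = 9.
Substitute back: q* = 2215 - 10(9) = 2125.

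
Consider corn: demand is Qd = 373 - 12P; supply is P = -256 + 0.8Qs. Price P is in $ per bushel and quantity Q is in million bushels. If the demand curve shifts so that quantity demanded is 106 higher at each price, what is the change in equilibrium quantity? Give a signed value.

Rewriting in direct form: Qs = 320 + 1.25P.
At equilibrium Qd = Qs, so 373 - 12P = 320 + 1.25P; collecting terms, 53 = 13.25P and P* = 4.
Plugging P* into demand: Q* = 373 - 12(4) = 325.
After the shift, demand is Qd = 479 - 12P.
Re-solving, 13.25P = 159 gives P = 12 and Q = 335.
ΔQ = 335 - 325 = 10.

ΔQ = 10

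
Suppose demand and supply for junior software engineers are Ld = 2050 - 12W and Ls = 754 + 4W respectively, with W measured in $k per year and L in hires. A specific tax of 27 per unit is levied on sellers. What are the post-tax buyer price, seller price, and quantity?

Sellers keep W_s = W_b - 27 per unit, so supply in terms of the buyer price is Ls = 646 + 4W_b.
Market clearing requires 2050 - 12W_b = 646 + 4W_b; hence 1404 = 16W_b and W_b = 87.75.
So W_s = 60.75 and the quantity traded is L = 2050 - 12(87.75) = 997.

W_b = 87.75, W_s = 60.75, L = 997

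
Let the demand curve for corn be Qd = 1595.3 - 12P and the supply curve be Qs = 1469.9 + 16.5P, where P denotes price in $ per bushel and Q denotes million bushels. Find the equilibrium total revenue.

At equilibrium Qd = Qs, so 1595.3 - 12P = 1469.9 + 16.5P; collecting terms, 125.4 = 28.5P and P* = 4.4.
Plugging P* into demand: Q* = 1595.3 - 12(4.4) = 1542.5.
Total revenue = P* × Q* = 4.4 × 1542.5 = 6787.

Total revenue = 6787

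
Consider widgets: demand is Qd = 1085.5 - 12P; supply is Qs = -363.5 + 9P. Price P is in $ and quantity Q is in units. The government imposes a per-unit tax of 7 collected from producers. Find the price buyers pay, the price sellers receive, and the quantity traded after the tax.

The tax drives a wedge P_b - P_s = 7. Substituting P_s = P_b - 7 into supply: Qs = -426.5 + 9P_b.
Market clearing requires 1085.5 - 12P_b = -426.5 + 9P_b; hence 1512 = 21P_b and P_b = 72.
Then P_s = 72 - 7 = 65 and Q = 1085.5 - 12(72) = 221.5.

P_b = 72, P_s = 65, Q = 221.5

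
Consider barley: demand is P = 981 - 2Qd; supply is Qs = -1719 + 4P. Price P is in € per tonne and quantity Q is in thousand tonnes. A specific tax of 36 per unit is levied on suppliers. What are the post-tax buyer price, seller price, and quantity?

P_b = 523, P_s = 487, Q = 229

Solving each curve for Q: Qd = 490.5 - 0.5P.
The tax drives a wedge P_b - P_s = 36. Substituting P_s = P_b - 36 into supply: Qs = -1863 + 4P_b.
Set Qd = Qs: 490.5 - 0.5P_b = -1863 + 4P_b, so 2353.5 = 4.5P_b and P_b = 523.
So P_s = 487 and the quantity traded is Q = 490.5 - 0.5(523) = 229.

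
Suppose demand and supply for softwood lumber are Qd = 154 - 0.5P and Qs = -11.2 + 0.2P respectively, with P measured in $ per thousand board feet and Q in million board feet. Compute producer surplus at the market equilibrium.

At equilibrium Qd = Qs, so 154 - 0.5P = -11.2 + 0.2P; collecting terms, 165.2 = 0.7P and P* = 236.
Then Q* = 154 - 0.5(236) = 36.
Supply choke price (Qs = 0): P = 56. Producer surplus = ½ × (236 - 56) × 36 = 3240.

Producer surplus = 3240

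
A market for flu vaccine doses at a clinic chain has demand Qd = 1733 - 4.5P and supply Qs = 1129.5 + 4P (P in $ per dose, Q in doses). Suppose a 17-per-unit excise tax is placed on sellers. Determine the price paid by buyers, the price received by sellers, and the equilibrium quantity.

Sellers keep P_s = P_b - 17 per unit, so supply in terms of the buyer price is Qs = 1061.5 + 4P_b.
Market clearing requires 1733 - 4.5P_b = 1061.5 + 4P_b; hence 671.5 = 8.5P_b and P_b = 79.
Then P_s = 79 - 17 = 62 and Q = 1733 - 4.5(79) = 1377.5.

P_b = 79, P_s = 62, Q = 1377.5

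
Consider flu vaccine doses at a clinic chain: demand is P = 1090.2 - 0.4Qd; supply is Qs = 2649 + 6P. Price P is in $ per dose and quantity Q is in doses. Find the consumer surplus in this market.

In direct form, Qd = 2725.5 - 2.5P.
At equilibrium Qd = Qs, so 2725.5 - 2.5P = 2649 + 6P; collecting terms, 76.5 = 8.5P and P* = 9.
Plugging P* into demand: Q* = 2725.5 - 2.5(9) = 2703.
Demand choke price (Qd = 0): P = 2725.5/2.5 = 1090.2. Consumer surplus = ½ × (1090.2 - 9) × 2703 = 1461241.8.

Consumer surplus = 1461241.8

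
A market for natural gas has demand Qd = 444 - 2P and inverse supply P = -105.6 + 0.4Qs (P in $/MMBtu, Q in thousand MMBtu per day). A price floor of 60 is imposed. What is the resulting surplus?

Surplus = 90

Rewriting in direct form: Qs = 264 + 2.5P.
At P = 60: Qd = 324 and Qs = 414.
Surplus = Qs - Qd = 414 - 324 = 90.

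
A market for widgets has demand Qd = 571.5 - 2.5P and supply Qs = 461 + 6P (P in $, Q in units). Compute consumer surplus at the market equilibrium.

Equating demand and supply, 571.5 - 2.5P = 461 + 6P gives 8.5P = 110.5, so P* = 13.
Substitute back: Q* = 571.5 - 2.5(13) = 539.
Demand choke price (Qd = 0): P = 571.5/2.5 = 228.6. Consumer surplus = ½ × (228.6 - 13) × 539 = 58104.2.

Consumer surplus = 58104.2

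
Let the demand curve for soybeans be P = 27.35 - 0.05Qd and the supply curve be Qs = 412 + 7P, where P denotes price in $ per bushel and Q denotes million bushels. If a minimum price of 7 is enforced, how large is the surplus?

Surplus = 54

Solving each curve for Q: Qd = 547 - 20P.
At P = 7: Qd = 407 and Qs = 461.
Surplus = Qs - Qd = 461 - 407 = 54.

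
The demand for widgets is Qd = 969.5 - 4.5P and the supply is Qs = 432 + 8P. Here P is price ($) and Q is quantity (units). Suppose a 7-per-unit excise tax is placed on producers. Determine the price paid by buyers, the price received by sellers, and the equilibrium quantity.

Producers keep P_s = P_b - 7 per unit, so supply in terms of the buyer price is Qs = 376 + 8P_b.
Market clearing requires 969.5 - 4.5P_b = 376 + 8P_b; hence 593.5 = 12.5P_b and P_b = 47.48.
So P_s = 40.48 and the quantity traded is Q = 969.5 - 4.5(47.48) = 755.84.

P_b = 47.48, P_s = 40.48, Q = 755.84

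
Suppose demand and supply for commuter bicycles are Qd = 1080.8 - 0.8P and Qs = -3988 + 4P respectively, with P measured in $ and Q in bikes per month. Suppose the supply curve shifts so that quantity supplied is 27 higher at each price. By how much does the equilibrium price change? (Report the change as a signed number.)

ΔP = -5.625

Equating demand and supply, 1080.8 - 0.8P = -3988 + 4P gives 4.8P = 5068.8, so P* = 1056.
Plugging P* into demand: Q* = 1080.8 - 0.8(1056) = 236.
After the shift, supply is Qs = -3961 + 4P.
New equilibrium: 5041.8 = 4.8P, so P = 1050.375 and Q = 240.5.
ΔP = 1050.375 - 1056 = -5.625.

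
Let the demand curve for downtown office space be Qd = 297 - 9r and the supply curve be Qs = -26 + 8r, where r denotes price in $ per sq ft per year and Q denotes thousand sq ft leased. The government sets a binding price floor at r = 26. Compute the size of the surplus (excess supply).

Surplus = 119

With r fixed at 26, quantity demanded is 63 and quantity supplied is 182.
Surplus = Qs - Qd = 182 - 63 = 119.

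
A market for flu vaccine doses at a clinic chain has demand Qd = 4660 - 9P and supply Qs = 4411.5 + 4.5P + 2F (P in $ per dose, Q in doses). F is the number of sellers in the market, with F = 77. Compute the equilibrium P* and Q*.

P* = 7, Q* = 4597

With F = 77, supply is Qs = 4565.5 + 4.5P.
Set Qd = Qs: 4660 - 9P = 4565.5 + 4.5P, so 94.5 = 13.5P and P* = 7.
Substitute back: Q* = 4660 - 9(7) = 4597.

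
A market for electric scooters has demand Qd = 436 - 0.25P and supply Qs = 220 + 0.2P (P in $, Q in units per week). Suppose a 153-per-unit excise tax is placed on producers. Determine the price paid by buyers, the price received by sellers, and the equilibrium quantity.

Producers keep P_s = P_b - 153 per unit, so supply in terms of the buyer price is Qs = 189.4 + 0.2P_b.
Market clearing requires 436 - 0.25P_b = 189.4 + 0.2P_b; hence 246.6 = 0.45P_b and P_b = 548.
So P_s = 395 and the quantity traded is Q = 436 - 0.25(548) = 299.

P_b = 548, P_s = 395, Q = 299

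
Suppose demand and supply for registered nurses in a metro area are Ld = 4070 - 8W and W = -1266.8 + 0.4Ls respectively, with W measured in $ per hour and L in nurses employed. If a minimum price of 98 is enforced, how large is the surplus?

Surplus = 126

Inverting to quantity form: Ls = 3167 + 2.5W.
With W fixed at 98, quantity demanded is 3286 and quantity supplied is 3412.
Surplus = Ls - Ld = 3412 - 3286 = 126.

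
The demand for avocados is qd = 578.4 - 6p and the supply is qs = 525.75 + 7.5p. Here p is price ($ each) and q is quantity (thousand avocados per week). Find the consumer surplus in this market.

Equating demand and supply, 578.4 - 6p = 525.75 + 7.5p gives 13.5p = 52.65, so p* = 3.9.
Then q* = 578.4 - 6(3.9) = 555.
Demand choke price (qd = 0): p = 578.4/6 = 96.4. Consumer surplus = ½ × (96.4 - 3.9) × 555 = 25668.75.

Consumer surplus = 25668.75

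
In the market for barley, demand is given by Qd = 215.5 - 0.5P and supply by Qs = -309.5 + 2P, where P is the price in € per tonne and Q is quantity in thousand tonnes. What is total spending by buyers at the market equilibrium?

Total spending by buyers = 23205

The market clears where 215.5 - 0.5P = -309.5 + 2P. Rearranging, 2.5P = 525, hence P* = 210.
Then Q* = 215.5 - 0.5(210) = 110.5.
Total spending by buyers = P* × Q* = 210 × 110.5 = 23205.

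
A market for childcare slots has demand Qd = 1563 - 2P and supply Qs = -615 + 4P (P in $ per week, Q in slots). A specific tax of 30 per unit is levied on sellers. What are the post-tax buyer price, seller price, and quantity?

P_b = 383, P_s = 353, Q = 797

The tax drives a wedge P_b - P_s = 30. Substituting P_s = P_b - 30 into supply: Qs = -735 + 4P_b.
Set Qd = Qs: 1563 - 2P_b = -735 + 4P_b, so 2298 = 6P_b and P_b = 383.
So P_s = 353 and the quantity traded is Q = 1563 - 2(383) = 797.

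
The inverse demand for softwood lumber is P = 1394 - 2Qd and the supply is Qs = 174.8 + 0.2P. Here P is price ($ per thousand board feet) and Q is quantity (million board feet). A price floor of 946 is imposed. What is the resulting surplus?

Surplus = 140

Solving each curve for Q: Qd = 697 - 0.5P.
With P fixed at 946, quantity demanded is 224 and quantity supplied is 364.
Surplus = Qs - Qd = 364 - 224 = 140.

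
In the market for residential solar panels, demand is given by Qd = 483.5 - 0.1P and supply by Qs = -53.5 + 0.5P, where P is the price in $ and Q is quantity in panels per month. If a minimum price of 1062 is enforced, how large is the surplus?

Surplus = 100.2

At P = 1062: Qd = 377.3 and Qs = 477.5.
Surplus = Qs - Qd = 477.5 - 377.3 = 100.2.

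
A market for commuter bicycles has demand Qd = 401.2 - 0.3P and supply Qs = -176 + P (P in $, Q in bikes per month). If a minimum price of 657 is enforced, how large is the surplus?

At P = 657: Qd = 204.1 and Qs = 481.
Surplus = Qs - Qd = 481 - 204.1 = 276.9.

Surplus = 276.9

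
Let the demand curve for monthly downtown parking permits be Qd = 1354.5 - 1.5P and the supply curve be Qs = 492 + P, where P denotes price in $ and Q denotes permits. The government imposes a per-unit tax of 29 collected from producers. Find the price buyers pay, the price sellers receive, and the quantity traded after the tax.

The tax drives a wedge P_b - P_s = 29. Substituting P_s = P_b - 29 into supply: Qs = 463 + P_b.
Market clearing requires 1354.5 - 1.5P_b = 463 + P_b; hence 891.5 = 2.5P_b and P_b = 356.6.
So P_s = 327.6 and the quantity traded is Q = 1354.5 - 1.5(356.6) = 819.6.

P_b = 356.6, P_s = 327.6, Q = 819.6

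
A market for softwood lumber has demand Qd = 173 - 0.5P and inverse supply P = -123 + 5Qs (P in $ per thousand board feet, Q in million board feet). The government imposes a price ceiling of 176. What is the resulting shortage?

Inverting to quantity form: Qs = 24.6 + 0.2P.
With P fixed at 176, quantity demanded is 85 and quantity supplied is 59.8.
Shortage = Qd - Qs = 85 - 59.8 = 25.2.

Shortage = 25.2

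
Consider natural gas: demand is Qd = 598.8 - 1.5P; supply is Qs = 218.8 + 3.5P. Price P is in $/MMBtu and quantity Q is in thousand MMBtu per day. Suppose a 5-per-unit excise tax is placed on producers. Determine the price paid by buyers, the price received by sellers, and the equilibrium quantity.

The tax drives a wedge P_b - P_s = 5. Substituting P_s = P_b - 5 into supply: Qs = 201.3 + 3.5P_b.
Market clearing requires 598.8 - 1.5P_b = 201.3 + 3.5P_b; hence 397.5 = 5P_b and P_b = 79.5.
Then P_s = 79.5 - 5 = 74.5 and Q = 598.8 - 1.5(79.5) = 479.55.

P_b = 79.5, P_s = 74.5, Q = 479.55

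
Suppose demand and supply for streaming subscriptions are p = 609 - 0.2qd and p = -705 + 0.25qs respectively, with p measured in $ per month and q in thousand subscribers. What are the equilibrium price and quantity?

Inverting to quantity form: qd = 3045 - 5p and qs = 2820 + 4p.
Set qd = qs: 3045 - 5p = 2820 + 4p, so 225 = 9p and p* = 25.
Then q* = 3045 - 5(25) = 2920.

p* = 25, q* = 2920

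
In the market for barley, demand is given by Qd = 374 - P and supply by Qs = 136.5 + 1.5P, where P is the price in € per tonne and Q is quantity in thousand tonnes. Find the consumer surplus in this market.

Consumer surplus = 38920.5

Set Qd = Qs: 374 - P = 136.5 + 1.5P, so 237.5 = 2.5P and P* = 95.
Plugging P* into demand: Q* = 374 - 95 = 279.
Demand choke price (Qd = 0): P = 374. Consumer surplus = ½ × (374 - 95) × 279 = 38920.5.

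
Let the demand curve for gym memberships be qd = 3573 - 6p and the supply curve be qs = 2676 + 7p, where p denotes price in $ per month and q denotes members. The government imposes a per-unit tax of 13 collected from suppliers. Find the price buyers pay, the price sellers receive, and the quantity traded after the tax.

With a tax of 13 on suppliers, they supply based on the net price p_s = p_b - 13, so qs = 2585 + 7p_b.
Set qd = qs: 3573 - 6p_b = 2585 + 7p_b, so 988 = 13p_b and p_b = 76.
So p_s = 63 and the quantity traded is q = 3573 - 6(76) = 3117.

p_b = 76, p_s = 63, q = 3117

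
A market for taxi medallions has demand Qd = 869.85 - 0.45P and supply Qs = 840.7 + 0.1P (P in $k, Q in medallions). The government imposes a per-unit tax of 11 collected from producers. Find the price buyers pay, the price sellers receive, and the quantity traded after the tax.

P_b = 55, P_s = 44, Q = 845.1

The tax drives a wedge P_b - P_s = 11. Substituting P_s = P_b - 11 into supply: Qs = 839.6 + 0.1P_b.
Equate demand and the shifted supply: 869.85 - 0.45P_b = 839.6 + 0.1P_b, giving 0.55P_b = 30.25, so P_b = 55.
Then P_s = 55 - 11 = 44 and Q = 869.85 - 0.45(55) = 845.1.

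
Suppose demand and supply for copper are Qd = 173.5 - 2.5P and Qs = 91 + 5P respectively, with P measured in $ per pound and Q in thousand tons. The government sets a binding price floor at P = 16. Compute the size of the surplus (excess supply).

Evaluating both curves at the floor price 16 gives Qd = 133.5, Qs = 171.
Surplus = Qs - Qd = 171 - 133.5 = 37.5.

Surplus = 37.5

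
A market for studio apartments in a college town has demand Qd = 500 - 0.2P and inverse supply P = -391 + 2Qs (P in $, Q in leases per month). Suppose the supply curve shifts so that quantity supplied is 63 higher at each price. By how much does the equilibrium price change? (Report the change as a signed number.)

ΔP = -90

Solving each curve for Q: Qs = 195.5 + 0.5P.
The market clears where 500 - 0.2P = 195.5 + 0.5P. Rearranging, 0.7P = 304.5, hence P* = 435.
Plugging P* into demand: Q* = 500 - 0.2(435) = 413.
After the shift, supply is Qs = 258.5 + 0.5P.
Re-solving, 0.7P = 241.5 gives P = 345 and Q = 431.
ΔP = 345 - 435 = -90.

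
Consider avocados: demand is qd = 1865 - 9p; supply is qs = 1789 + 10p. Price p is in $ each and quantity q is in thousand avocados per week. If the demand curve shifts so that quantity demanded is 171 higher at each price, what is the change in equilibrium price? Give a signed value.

Δp = 9

At equilibrium qd = qs, so 1865 - 9p = 1789 + 10p; collecting terms, 76 = 19p and p* = 4.
From the demand curve, q* = 1865 - 9(4) = 1829.
After the shift, demand is qd = 2036 - 9p.
Re-solving, 19p = 247 gives p = 13 and q = 1919.
Δp = 13 - 4 = 9.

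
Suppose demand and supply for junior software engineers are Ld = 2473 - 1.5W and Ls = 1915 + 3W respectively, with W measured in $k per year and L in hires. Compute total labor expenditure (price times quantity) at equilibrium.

Total labor expenditure = 283588

The market clears where 2473 - 1.5W = 1915 + 3W. Rearranging, 4.5W = 558, hence W* = 124.
Plugging W* into demand: L* = 2473 - 1.5(124) = 2287.
Total labor expenditure = W* × L* = 124 × 2287 = 283588.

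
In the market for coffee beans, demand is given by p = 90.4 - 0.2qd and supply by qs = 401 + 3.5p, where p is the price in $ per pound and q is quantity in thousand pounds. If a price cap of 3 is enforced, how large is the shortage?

Inverting to quantity form: qd = 452 - 5p.
At p = 3: qd = 437 and qs = 411.5.
Shortage = qd - qs = 437 - 411.5 = 25.5.

Shortage = 25.5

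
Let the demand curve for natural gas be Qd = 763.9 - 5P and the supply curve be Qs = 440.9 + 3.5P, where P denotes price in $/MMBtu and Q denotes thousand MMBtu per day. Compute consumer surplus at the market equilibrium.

Set Qd = Qs: 763.9 - 5P = 440.9 + 3.5P, so 323 = 8.5P and P* = 38.
Then Q* = 763.9 - 5(38) = 573.9.
Demand choke price (Qd = 0): P = 763.9/5 = 152.78. Consumer surplus = ½ × (152.78 - 38) × 573.9 = 32936.121.

Consumer surplus = 32936.121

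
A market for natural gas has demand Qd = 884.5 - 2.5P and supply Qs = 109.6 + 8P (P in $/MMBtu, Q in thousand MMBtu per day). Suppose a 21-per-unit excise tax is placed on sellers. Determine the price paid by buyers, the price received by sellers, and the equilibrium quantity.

P_b = 89.8, P_s = 68.8, Q = 660

With a tax of 21 on sellers, they supply based on the net price P_s = P_b - 21, so Qs = -58.4 + 8P_b.
Set Qd = Qs: 884.5 - 2.5P_b = -58.4 + 8P_b, so 942.9 = 10.5P_b and P_b = 89.8.
Then P_s = 89.8 - 21 = 68.8 and Q = 884.5 - 2.5(89.8) = 660.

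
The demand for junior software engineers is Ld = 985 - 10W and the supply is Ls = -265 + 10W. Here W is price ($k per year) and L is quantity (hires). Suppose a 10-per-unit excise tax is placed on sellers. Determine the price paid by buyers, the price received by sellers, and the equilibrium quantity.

W_b = 67.5, W_s = 57.5, L = 310

With a tax of 10 on sellers, they supply based on the net price W_s = W_b - 10, so Ls = -365 + 10W_b.
Equate demand and the shifted supply: 985 - 10W_b = -365 + 10W_b, giving 20W_b = 1350, so W_b = 67.5.
So W_s = 57.5 and the quantity traded is L = 985 - 10(67.5) = 310.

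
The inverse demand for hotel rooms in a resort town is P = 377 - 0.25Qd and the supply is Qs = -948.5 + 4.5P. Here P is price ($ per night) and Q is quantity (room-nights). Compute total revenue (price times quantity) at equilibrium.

Total revenue = 101728

In direct form, Qd = 1508 - 4P.
Equating demand and supply, 1508 - 4P = -948.5 + 4.5P gives 8.5P = 2456.5, so P* = 289.
Plugging P* into demand: Q* = 1508 - 4(289) = 352.
Total revenue = P* × Q* = 289 × 352 = 101728.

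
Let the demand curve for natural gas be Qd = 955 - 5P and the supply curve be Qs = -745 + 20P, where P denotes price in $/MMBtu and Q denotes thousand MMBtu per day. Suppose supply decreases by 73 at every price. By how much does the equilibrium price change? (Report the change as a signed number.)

ΔP = 2.92

Set Qd = Qs: 955 - 5P = -745 + 20P, so 1700 = 25P and P* = 68.
Plugging P* into demand: Q* = 955 - 5(68) = 615.
After the shift, supply is Qs = -818 + 20P.
Re-solving, 25P = 1773 gives P = 70.92 and Q = 600.4.
ΔP = 70.92 - 68 = 2.92.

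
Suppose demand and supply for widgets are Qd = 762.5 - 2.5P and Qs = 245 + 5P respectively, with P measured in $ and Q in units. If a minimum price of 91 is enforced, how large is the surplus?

With P fixed at 91, quantity demanded is 535 and quantity supplied is 700.
Surplus = Qs - Qd = 700 - 535 = 165.

Surplus = 165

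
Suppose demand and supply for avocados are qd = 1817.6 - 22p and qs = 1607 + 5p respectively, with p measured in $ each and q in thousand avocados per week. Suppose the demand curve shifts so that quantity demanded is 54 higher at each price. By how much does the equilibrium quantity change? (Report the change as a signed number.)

Δq = 10

Set qd = qs: 1817.6 - 22p = 1607 + 5p, so 210.6 = 27p and p* = 7.8.
Substitute back: q* = 1817.6 - 22(7.8) = 1646.
After the shift, demand is qd = 1871.6 - 22p.
New equilibrium: 264.6 = 27p, so p = 9.8 and q = 1656.
Δq = 1656 - 1646 = 10.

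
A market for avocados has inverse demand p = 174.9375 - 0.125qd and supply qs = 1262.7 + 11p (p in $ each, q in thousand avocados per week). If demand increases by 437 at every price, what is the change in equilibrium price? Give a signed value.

Δp = 23

Inverting to quantity form: qd = 1399.5 - 8p.
Equating demand and supply, 1399.5 - 8p = 1262.7 + 11p gives 19p = 136.8, so p* = 7.2.
Plugging p* into demand: q* = 1399.5 - 8(7.2) = 1341.9.
After the shift, demand is qd = 1836.5 - 8p.
New equilibrium: 573.8 = 19p, so p = 30.2 and q = 1594.9.
Δp = 30.2 - 7.2 = 23.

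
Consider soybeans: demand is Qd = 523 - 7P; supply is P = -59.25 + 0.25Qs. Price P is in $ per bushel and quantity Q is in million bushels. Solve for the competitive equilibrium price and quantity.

P* = 26, Q* = 341

Solving each curve for Q: Qs = 237 + 4P.
The market clears where 523 - 7P = 237 + 4P. Rearranging, 11P = 286, hence P* = 26.
Plugging P* into demand: Q* = 523 - 7(26) = 341.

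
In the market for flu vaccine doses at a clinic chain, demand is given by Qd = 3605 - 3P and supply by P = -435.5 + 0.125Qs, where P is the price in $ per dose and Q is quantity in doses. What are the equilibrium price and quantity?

In direct form, Qs = 3484 + 8P.
Equating demand and supply, 3605 - 3P = 3484 + 8P gives 11P = 121, so P* = 11.
Substitute back: Q* = 3605 - 3(11) = 3572.

P* = 11, Q* = 3572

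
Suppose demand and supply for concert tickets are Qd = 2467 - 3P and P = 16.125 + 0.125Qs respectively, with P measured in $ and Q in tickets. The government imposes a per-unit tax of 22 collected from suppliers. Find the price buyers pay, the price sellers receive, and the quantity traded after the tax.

Inverting to quantity form: Qs = -129 + 8P.
Suppliers keep P_s = P_b - 22 per unit, so supply in terms of the buyer price is Qs = -305 + 8P_b.
Market clearing requires 2467 - 3P_b = -305 + 8P_b; hence 2772 = 11P_b and P_b = 252.
So P_s = 230 and the quantity traded is Q = 2467 - 3(252) = 1711.

P_b = 252, P_s = 230, Q = 1711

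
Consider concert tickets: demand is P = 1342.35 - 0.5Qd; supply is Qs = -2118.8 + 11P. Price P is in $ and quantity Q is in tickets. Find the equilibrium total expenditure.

Rewriting in direct form: Qd = 2684.7 - 2P.
Equating demand and supply, 2684.7 - 2P = -2118.8 + 11P gives 13P = 4803.5, so P* = 369.5.
Substitute back: Q* = 2684.7 - 2(369.5) = 1945.7.
Total expenditure = P* × Q* = 369.5 × 1945.7 = 718936.15.

Total expenditure = 718936.15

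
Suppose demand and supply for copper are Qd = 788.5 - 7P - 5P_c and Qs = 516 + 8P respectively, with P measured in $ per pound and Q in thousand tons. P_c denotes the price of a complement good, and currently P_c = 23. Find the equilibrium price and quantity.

P* = 10.5, Q* = 600

With P_c = 23, demand is Qd = 673.5 - 7P.
Equating demand and supply, 673.5 - 7P = 516 + 8P gives 15P = 157.5, so P* = 10.5.
Plugging P* into demand: Q* = 673.5 - 7(10.5) = 600.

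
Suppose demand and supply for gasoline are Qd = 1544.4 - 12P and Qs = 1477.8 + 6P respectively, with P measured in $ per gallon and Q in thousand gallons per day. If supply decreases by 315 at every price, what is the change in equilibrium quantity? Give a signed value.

The market clears where 1544.4 - 12P = 1477.8 + 6P. Rearranging, 18P = 66.6, hence P* = 3.7.
Plugging P* into demand: Q* = 1544.4 - 12(3.7) = 1500.
After the shift, supply is Qs = 1162.8 + 6P.
New equilibrium: 381.6 = 18P, so P = 21.2 and Q = 1290.
ΔQ = 1290 - 1500 = -210.

ΔQ = -210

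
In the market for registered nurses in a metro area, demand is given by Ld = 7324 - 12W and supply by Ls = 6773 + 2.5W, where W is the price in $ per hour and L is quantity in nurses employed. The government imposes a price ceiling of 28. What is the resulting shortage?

Shortage = 145

With W fixed at 28, quantity demanded is 6988 and quantity supplied is 6843.
Shortage = Ld - Ls = 6988 - 6843 = 145.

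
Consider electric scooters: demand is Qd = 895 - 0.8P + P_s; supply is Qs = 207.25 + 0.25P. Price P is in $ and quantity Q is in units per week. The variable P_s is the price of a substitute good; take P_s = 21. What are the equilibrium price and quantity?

P* = 675, Q* = 376

With P_s = 21, demand is Qd = 916 - 0.8P.
Set Qd = Qs: 916 - 0.8P = 207.25 + 0.25P, so 708.75 = 1.05P and P* = 675.
Substitute back: Q* = 916 - 0.8(675) = 376.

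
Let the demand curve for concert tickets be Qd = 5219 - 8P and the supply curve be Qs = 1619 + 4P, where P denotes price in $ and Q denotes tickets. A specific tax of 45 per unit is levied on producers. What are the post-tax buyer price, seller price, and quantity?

The tax drives a wedge P_b - P_s = 45. Substituting P_s = P_b - 45 into supply: Qs = 1439 + 4P_b.
Market clearing requires 5219 - 8P_b = 1439 + 4P_b; hence 3780 = 12P_b and P_b = 315.
Then P_s = 315 - 45 = 270 and Q = 5219 - 8(315) = 2699.

P_b = 315, P_s = 270, Q = 2699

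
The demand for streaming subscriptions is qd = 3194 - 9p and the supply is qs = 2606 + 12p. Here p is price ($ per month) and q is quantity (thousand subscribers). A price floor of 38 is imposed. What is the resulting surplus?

At p = 38: qd = 2852 and qs = 3062.
Surplus = qs - qd = 3062 - 2852 = 210.

Surplus = 210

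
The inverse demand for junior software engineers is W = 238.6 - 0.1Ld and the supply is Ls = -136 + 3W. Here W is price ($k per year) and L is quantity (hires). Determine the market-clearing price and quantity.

W* = 194, L* = 446

Rewriting in direct form: Ld = 2386 - 10W.
Equating demand and supply, 2386 - 10W = -136 + 3W gives 13W = 2522, so W* = 194.
Plugging W* into demand: L* = 2386 - 10(194) = 446.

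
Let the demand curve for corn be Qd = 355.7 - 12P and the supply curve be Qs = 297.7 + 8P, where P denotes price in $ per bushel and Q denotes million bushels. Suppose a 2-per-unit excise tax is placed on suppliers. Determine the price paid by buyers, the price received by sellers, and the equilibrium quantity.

P_b = 3.7, P_s = 1.7, Q = 311.3

The tax drives a wedge P_b - P_s = 2. Substituting P_s = P_b - 2 into supply: Qs = 281.7 + 8P_b.
Set Qd = Qs: 355.7 - 12P_b = 281.7 + 8P_b, so 74 = 20P_b and P_b = 3.7.
So P_s = 1.7 and the quantity traded is Q = 355.7 - 12(3.7) = 311.3.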